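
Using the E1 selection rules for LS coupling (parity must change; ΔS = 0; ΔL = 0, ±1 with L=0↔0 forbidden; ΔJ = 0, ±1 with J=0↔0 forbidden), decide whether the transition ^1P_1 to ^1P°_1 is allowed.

Reading off the term symbols: S 0→0, L 1→1, J 1→1, parity even→odd.
Parity must change: even → odd — ok.
ΔS = 0: S: 0 → 0 — ok.
ΔL = 0, ±1 (not L=0↔0): L: 1 → 1, ΔL = +0 — ok.
ΔJ = 0, ±1 (not J=0↔0): J: 1 → 1, ΔJ = +0 — ok.
All four E1 rules are satisfied.

allowed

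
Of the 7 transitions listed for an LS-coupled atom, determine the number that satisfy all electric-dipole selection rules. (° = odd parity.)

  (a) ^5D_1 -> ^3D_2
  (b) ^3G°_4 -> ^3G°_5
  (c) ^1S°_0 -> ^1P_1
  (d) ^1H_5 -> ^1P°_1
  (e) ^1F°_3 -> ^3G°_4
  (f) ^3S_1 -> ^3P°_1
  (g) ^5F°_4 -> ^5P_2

(a) forbidden (parity, ΔS fail)
(b) forbidden (parity fails)
(c) allowed
(d) forbidden (ΔL, ΔJ fail)
(e) forbidden (parity, ΔS fail)
(f) allowed
(g) forbidden (ΔL, ΔJ fail)
Total allowed: 2 of 7.

2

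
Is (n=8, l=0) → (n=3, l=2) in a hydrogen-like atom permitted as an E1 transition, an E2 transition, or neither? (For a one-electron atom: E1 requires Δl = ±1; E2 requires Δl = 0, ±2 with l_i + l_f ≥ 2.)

E2

Δl = 2 − 0 = +2; l_i + l_f = 2.
E1 (Δl = ±1): not satisfied.
E2 (Δl = 0,±2, l_i+l_f ≥ 2): satisfied.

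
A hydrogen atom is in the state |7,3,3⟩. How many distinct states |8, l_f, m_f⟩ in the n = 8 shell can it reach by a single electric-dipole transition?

4

E1 requires Δl = ±1, so l_f ∈ {2, 4}; with 0 ≤ l_f ≤ n_f−1 = 7, the allowed l_f values are {2, 4}.
For l_f = 2: m_f ∈ {m_i−1, m_i, m_i+1} ∩ [−2, 2] = {2} → 1 state.
For l_f = 4: m_f ∈ {m_i−1, m_i, m_i+1} ∩ [−4, 4] = {2, 3, 4} → 3 states.
Total: 4.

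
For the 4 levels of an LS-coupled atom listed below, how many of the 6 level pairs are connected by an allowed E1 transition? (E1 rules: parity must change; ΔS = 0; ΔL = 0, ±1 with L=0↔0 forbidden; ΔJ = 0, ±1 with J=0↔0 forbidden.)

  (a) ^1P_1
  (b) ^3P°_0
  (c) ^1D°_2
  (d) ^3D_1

(a)–(b): forbidden (ΔS).
(a)–(c): allowed.
(a)–(d): forbidden (parity, ΔS).
(b)–(c): forbidden (parity, ΔS, ΔJ).
(b)–(d): allowed.
(c)–(d): forbidden (ΔS).
Allowed pairs: 2 of 6.

2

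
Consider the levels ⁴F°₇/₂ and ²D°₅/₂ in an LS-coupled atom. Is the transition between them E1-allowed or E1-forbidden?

Initial level: S=3/2, L=3, J=7/2, parity odd. Final level: S=1/2, L=2, J=5/2, parity odd.
Parity must change: odd → odd — violated.
ΔS = 0: S: 3/2 → 1/2 — violated.
ΔL = 0, ±1 (not L=0↔0): L: 3 → 2, ΔL = -1 — satisfied.
ΔJ = 0, ±1 (not J=0↔0): J: 7/2 → 5/2, ΔJ = -1 — satisfied.
Rule(s) violated: parity, ΔS.

forbidden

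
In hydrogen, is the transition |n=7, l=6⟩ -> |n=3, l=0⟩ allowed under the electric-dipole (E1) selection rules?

forbidden

l: 6 → 0 (Δl = -6). Δl = ±1 violated.
The transition is electric-dipole forbidden.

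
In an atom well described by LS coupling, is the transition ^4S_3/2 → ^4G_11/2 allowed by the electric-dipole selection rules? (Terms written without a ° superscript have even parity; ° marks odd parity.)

Parity must change: even → even — fails.
ΔS = 0: S: 3/2 → 3/2 — passes.
ΔL = 0, ±1 (not L=0↔0): L: 0 → 4, ΔL = +4 — fails.
ΔJ = 0, ±1 (not J=0↔0): J: 3/2 → 11/2, ΔJ = +4 — fails.
Rule(s) violated: parity, ΔL, ΔJ.

forbidden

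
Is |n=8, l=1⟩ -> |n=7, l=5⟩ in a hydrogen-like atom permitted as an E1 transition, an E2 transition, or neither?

Δl = 5 − 1 = +4; l_i + l_f = 6.
E1 (Δl = ±1): not satisfied.
E2 (Δl = 0,±2, l_i+l_f ≥ 2): not satisfied.

neither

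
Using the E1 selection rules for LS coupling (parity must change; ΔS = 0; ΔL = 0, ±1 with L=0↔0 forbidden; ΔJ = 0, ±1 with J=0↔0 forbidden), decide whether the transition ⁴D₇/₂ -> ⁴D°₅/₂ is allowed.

allowed

Reading off the term symbols: S 3/2→3/2, L 2→2, J 7/2→5/2, parity even→odd.
ΔS = 0: S: 3/2 → 3/2 — ✓.
ΔL = 0, ±1 (not L=0↔0): L: 2 → 2, ΔL = +0 — ✓.
ΔJ = 0, ±1 (not J=0↔0): J: 7/2 → 5/2, ΔJ = -1 — ✓.
Parity must change: even → odd — ✓.
All four E1 rules are satisfied.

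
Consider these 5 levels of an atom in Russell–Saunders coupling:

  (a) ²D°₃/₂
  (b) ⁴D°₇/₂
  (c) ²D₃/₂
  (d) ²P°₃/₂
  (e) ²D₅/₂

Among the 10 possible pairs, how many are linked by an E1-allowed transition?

4

(a)–(b): forbidden (parity, ΔS, ΔJ).
(a)–(c): allowed.
(a)–(d): forbidden (parity).
(a)–(e): allowed.
(b)–(c): forbidden (ΔS, ΔJ).
(b)–(d): forbidden (parity, ΔS, ΔJ).
(b)–(e): forbidden (ΔS).
(c)–(d): allowed.
(c)–(e): forbidden (parity).
(d)–(e): allowed.
Allowed pairs: 4 of 10.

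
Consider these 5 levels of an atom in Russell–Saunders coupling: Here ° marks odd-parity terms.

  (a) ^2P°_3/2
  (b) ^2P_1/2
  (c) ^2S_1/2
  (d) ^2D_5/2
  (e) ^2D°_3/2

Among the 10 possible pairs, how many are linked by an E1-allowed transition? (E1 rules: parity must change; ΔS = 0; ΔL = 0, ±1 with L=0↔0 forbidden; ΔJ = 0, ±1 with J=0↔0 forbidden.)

5

(a)–(b): allowed.
(a)–(c): allowed.
(a)–(d): allowed.
(a)–(e): forbidden (parity).
(b)–(c): forbidden (parity).
(b)–(d): forbidden (parity, ΔJ).
(b)–(e): allowed.
(c)–(d): forbidden (parity, ΔL, ΔJ).
(c)–(e): forbidden (ΔL).
(d)–(e): allowed.
Allowed pairs: 5 of 10.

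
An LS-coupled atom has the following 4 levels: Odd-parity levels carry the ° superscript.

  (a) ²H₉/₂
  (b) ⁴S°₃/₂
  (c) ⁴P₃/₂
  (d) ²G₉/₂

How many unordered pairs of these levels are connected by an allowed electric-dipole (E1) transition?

1

(a)–(b): forbidden (ΔS, ΔL, ΔJ).
(a)–(c): forbidden (parity, ΔS, ΔL, ΔJ).
(a)–(d): forbidden (parity).
(b)–(c): allowed.
(b)–(d): forbidden (ΔS, ΔL, ΔJ).
(c)–(d): forbidden (parity, ΔS, ΔL, ΔJ).
Allowed pairs: 1 of 6.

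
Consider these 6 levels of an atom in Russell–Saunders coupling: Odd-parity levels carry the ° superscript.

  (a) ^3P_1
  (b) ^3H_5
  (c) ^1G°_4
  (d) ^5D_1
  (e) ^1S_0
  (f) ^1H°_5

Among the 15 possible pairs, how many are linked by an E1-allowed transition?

0

(a)–(b): forbidden (parity, ΔL, ΔJ).
(a)–(c): forbidden (ΔS, ΔL, ΔJ).
(a)–(d): forbidden (parity, ΔS).
(a)–(e): forbidden (parity, ΔS).
(a)–(f): forbidden (ΔS, ΔL, ΔJ).
(b)–(c): forbidden (ΔS).
(b)–(d): forbidden (parity, ΔS, ΔL, ΔJ).
(b)–(e): forbidden (parity, ΔS, ΔL, ΔJ).
(b)–(f): forbidden (ΔS).
(c)–(d): forbidden (ΔS, ΔL, ΔJ).
(c)–(e): forbidden (ΔL, ΔJ).
(c)–(f): forbidden (parity).
(d)–(e): forbidden (parity, ΔS, ΔL).
(d)–(f): forbidden (ΔS, ΔL, ΔJ).
(e)–(f): forbidden (ΔL, ΔJ).
Allowed pairs: 0 of 15.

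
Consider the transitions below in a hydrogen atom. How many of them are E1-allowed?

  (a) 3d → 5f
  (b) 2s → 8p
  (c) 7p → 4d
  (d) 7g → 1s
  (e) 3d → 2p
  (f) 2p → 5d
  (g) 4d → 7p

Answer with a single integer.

(a) allowed
(b) allowed
(c) allowed
(d) forbidden — Δl = -4 (E1 requires Δl = ±1)
(e) allowed
(f) allowed
(g) allowed
Total allowed: 6 of 7.

6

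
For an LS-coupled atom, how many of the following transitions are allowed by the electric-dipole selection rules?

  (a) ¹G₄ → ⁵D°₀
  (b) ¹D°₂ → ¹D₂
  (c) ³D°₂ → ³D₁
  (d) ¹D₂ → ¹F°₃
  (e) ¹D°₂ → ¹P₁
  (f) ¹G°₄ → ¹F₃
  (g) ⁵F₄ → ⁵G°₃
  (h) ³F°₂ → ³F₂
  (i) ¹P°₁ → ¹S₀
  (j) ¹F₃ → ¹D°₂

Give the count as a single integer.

9

(a) forbidden (ΔS, ΔL, ΔJ fail)
(b) allowed
(c) allowed
(d) allowed
(e) allowed
(f) allowed
(g) allowed
(h) allowed
(i) allowed
(j) allowed
Total allowed: 9 of 10.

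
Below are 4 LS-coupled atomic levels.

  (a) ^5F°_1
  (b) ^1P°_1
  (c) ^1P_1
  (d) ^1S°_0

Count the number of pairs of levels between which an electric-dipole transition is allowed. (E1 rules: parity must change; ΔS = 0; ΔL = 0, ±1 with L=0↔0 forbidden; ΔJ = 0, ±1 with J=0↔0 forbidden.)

(a)–(b): forbidden (parity, ΔS, ΔL).
(a)–(c): forbidden (ΔS, ΔL).
(a)–(d): forbidden (parity, ΔS, ΔL).
(b)–(c): allowed.
(b)–(d): forbidden (parity).
(c)–(d): allowed.
Allowed pairs: 2 of 6.

2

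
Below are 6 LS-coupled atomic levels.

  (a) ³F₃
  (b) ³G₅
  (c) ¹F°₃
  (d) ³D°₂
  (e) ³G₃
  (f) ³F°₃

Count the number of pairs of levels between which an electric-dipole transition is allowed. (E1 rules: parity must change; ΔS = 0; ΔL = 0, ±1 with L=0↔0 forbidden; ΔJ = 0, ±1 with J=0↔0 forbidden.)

(a)–(b): forbidden (parity, ΔJ).
(a)–(c): forbidden (ΔS).
(a)–(d): allowed.
(a)–(e): forbidden (parity).
(a)–(f): allowed.
(b)–(c): forbidden (ΔS, ΔJ).
(b)–(d): forbidden (ΔL, ΔJ).
(b)–(e): forbidden (parity, ΔJ).
(b)–(f): forbidden (ΔJ).
(c)–(d): forbidden (parity, ΔS).
(c)–(e): forbidden (ΔS).
(c)–(f): forbidden (parity, ΔS).
(d)–(e): forbidden (ΔL).
(d)–(f): forbidden (parity).
(e)–(f): allowed.
Allowed pairs: 3 of 15.

3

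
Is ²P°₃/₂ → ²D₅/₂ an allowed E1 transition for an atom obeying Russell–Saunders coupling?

Parity must change: odd → even — satisfied.
ΔS = 0: S: 1/2 → 1/2 — satisfied.
ΔL = 0, ±1 (not L=0↔0): L: 1 → 2, ΔL = +1 — satisfied.
ΔJ = 0, ±1 (not J=0↔0): J: 3/2 → 5/2, ΔJ = +1 — satisfied.
All four E1 rules are satisfied.

allowed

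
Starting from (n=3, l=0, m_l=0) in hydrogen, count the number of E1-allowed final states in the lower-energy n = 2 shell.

E1 requires Δl = ±1, so l_f ∈ {-1, 1}; with 0 ≤ l_f ≤ n_f−1 = 1, the allowed l_f values are {1}.
For l_f = 1: m_f ∈ {m_i−1, m_i, m_i+1} ∩ [−1, 1] = {-1, 0, 1} → 3 states.
Total: 3.

3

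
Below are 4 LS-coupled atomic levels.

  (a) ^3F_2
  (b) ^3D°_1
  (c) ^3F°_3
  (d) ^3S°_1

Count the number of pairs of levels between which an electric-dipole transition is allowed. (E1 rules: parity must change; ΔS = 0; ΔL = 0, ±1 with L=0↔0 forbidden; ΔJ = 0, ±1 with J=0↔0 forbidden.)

2

(a)–(b): allowed.
(a)–(c): allowed.
(a)–(d): forbidden (ΔL).
(b)–(c): forbidden (parity, ΔJ).
(b)–(d): forbidden (parity, ΔL).
(c)–(d): forbidden (parity, ΔL, ΔJ).
Allowed pairs: 2 of 6.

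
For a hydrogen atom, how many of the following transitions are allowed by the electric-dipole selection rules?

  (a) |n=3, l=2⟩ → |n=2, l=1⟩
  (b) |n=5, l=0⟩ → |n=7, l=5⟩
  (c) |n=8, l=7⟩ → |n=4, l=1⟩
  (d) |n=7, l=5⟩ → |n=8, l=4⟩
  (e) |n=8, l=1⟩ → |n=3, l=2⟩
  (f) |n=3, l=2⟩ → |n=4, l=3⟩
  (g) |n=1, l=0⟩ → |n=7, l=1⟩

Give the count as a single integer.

5

(a) allowed
(b) forbidden — Δl = +5 (E1 requires Δl = ±1)
(c) forbidden — Δl = -6 (E1 requires Δl = ±1)
(d) allowed
(e) allowed
(f) allowed
(g) allowed
Total allowed: 5 of 7.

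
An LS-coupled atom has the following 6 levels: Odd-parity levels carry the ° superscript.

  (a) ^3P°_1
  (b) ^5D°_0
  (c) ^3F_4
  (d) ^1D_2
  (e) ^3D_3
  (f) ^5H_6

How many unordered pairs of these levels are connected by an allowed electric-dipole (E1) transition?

(a)–(b): forbidden (parity, ΔS).
(a)–(c): forbidden (ΔL, ΔJ).
(a)–(d): forbidden (ΔS).
(a)–(e): forbidden (ΔJ).
(a)–(f): forbidden (ΔS, ΔL, ΔJ).
(b)–(c): forbidden (ΔS, ΔJ).
(b)–(d): forbidden (ΔS, ΔJ).
(b)–(e): forbidden (ΔS, ΔJ).
(b)–(f): forbidden (ΔL, ΔJ).
(c)–(d): forbidden (parity, ΔS, ΔJ).
(c)–(e): forbidden (parity).
(c)–(f): forbidden (parity, ΔS, ΔL, ΔJ).
(d)–(e): forbidden (parity, ΔS).
(d)–(f): forbidden (parity, ΔS, ΔL, ΔJ).
(e)–(f): forbidden (parity, ΔS, ΔL, ΔJ).
Allowed pairs: 0 of 15.

0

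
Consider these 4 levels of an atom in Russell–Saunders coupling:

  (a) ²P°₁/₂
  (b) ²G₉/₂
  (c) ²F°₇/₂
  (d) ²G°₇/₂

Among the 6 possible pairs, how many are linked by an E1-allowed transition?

2

(a)–(b): forbidden (ΔL, ΔJ).
(a)–(c): forbidden (parity, ΔL, ΔJ).
(a)–(d): forbidden (parity, ΔL, ΔJ).
(b)–(c): allowed.
(b)–(d): allowed.
(c)–(d): forbidden (parity).
Allowed pairs: 2 of 6.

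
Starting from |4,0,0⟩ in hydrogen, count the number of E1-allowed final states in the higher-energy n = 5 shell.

E1 requires Δl = ±1, so l_f ∈ {-1, 1}; with 0 ≤ l_f ≤ n_f−1 = 4, the allowed l_f values are {1}.
For l_f = 1: m_f ∈ {m_i−1, m_i, m_i+1} ∩ [−1, 1] = {-1, 0, 1} → 3 states.
Total: 3.

3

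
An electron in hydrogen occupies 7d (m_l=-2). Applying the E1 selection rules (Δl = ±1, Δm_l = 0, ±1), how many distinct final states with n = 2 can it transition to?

E1 requires Δl = ±1, so l_f ∈ {1, 3}; with 0 ≤ l_f ≤ n_f−1 = 1, the allowed l_f values are {1}.
For l_f = 1: m_f ∈ {m_i−1, m_i, m_i+1} ∩ [−1, 1] = {-1} → 1 state.
Total: 1.

1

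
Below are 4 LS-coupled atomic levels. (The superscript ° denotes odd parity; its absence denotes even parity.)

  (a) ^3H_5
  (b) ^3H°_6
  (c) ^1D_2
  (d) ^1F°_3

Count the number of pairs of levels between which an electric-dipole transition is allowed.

(a)–(b): allowed.
(a)–(c): forbidden (parity, ΔS, ΔL, ΔJ).
(a)–(d): forbidden (ΔS, ΔL, ΔJ).
(b)–(c): forbidden (ΔS, ΔL, ΔJ).
(b)–(d): forbidden (parity, ΔS, ΔL, ΔJ).
(c)–(d): allowed.
Allowed pairs: 2 of 6.

2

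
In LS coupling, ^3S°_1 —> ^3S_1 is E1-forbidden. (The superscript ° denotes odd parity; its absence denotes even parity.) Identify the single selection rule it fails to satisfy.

the L=0 ↔ L=0 exclusion

Reading off the term symbols: S 1→1, L 0→0, J 1→1, parity odd→even.
ΔL = 0, ±1 (not L=0↔0): L: 0 → 0, ΔL = +0 — fails.
ΔJ = 0, ±1 (not J=0↔0): J: 1 → 1, ΔJ = +0 — passes.
Parity must change: odd → even — passes.
ΔS = 0: S: 1 → 1 — passes.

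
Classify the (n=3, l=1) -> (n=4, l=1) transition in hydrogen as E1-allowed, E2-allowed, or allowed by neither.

Δl = 1 − 1 = +0; l_i + l_f = 2.
E1 (Δl = ±1): not satisfied.
E2 (Δl = 0,±2, l_i+l_f ≥ 2): satisfied.

E2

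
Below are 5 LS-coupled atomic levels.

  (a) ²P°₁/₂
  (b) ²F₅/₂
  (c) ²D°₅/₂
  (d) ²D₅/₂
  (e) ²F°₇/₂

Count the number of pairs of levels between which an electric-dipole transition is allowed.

(a)–(b): forbidden (ΔL, ΔJ).
(a)–(c): forbidden (parity, ΔJ).
(a)–(d): forbidden (ΔJ).
(a)–(e): forbidden (parity, ΔL, ΔJ).
(b)–(c): allowed.
(b)–(d): forbidden (parity).
(b)–(e): allowed.
(c)–(d): allowed.
(c)–(e): forbidden (parity).
(d)–(e): allowed.
Allowed pairs: 4 of 10.

4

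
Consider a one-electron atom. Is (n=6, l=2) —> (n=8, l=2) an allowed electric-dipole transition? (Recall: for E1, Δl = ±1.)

Initial l = 2, final l = 2, so Δl = +0. E1 requires Δl = ±1: ✗.
The transition is electric-dipole forbidden.

forbidden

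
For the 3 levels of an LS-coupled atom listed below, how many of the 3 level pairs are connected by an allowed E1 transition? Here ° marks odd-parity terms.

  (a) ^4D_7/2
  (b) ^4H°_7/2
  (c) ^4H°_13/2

0

(a)–(b): forbidden (ΔL).
(a)–(c): forbidden (ΔL, ΔJ).
(b)–(c): forbidden (parity, ΔJ).
Allowed pairs: 0 of 3.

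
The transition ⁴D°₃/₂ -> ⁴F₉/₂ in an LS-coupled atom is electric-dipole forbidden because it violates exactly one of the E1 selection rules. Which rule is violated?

the ΔJ = 0, ±1 rule

Reading off the term symbols: S 3/2→3/2, L 2→3, J 3/2→9/2, parity odd→even.
ΔL = 0, ±1 (not L=0↔0): L: 2 → 3, ΔL = +1 — satisfied.
ΔJ = 0, ±1 (not J=0↔0): J: 3/2 → 9/2, ΔJ = +3 — violated.
ΔS = 0: S: 3/2 → 3/2 — satisfied.
Parity must change: odd → even — satisfied.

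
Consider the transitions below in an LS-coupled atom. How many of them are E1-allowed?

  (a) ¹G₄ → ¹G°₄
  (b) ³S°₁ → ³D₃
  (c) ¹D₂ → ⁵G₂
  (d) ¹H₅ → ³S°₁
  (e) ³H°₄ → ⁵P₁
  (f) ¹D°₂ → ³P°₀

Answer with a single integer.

(a) allowed
(b) forbidden (ΔL, ΔJ fail)
(c) forbidden (parity, ΔS, ΔL fail)
(d) forbidden (ΔS, ΔL, ΔJ fail)
(e) forbidden (ΔS, ΔL, ΔJ fail)
(f) forbidden (parity, ΔS, ΔJ fail)
Total allowed: 1 of 6.

1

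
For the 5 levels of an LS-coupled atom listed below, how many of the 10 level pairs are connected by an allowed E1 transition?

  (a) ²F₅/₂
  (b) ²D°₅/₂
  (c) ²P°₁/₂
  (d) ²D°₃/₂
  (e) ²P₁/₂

(a)–(b): allowed.
(a)–(c): forbidden (ΔL, ΔJ).
(a)–(d): allowed.
(a)–(e): forbidden (parity, ΔL, ΔJ).
(b)–(c): forbidden (parity, ΔJ).
(b)–(d): forbidden (parity).
(b)–(e): forbidden (ΔJ).
(c)–(d): forbidden (parity).
(c)–(e): allowed.
(d)–(e): allowed.
Allowed pairs: 4 of 10.

4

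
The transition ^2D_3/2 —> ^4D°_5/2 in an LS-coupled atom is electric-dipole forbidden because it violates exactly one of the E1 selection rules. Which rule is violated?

the ΔS = 0 rule

Reading off the term symbols: S 1/2→3/2, L 2→2, J 3/2→5/2, parity even→odd.
Parity must change: even → odd — ok.
ΔS = 0: S: 1/2 → 3/2 — fails.
ΔL = 0, ±1 (not L=0↔0): L: 2 → 2, ΔL = +0 — ok.
ΔJ = 0, ±1 (not J=0↔0): J: 3/2 → 5/2, ΔJ = +1 — ok.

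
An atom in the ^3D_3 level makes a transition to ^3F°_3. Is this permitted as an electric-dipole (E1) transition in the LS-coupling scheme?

Reading off the term symbols: S 1→1, L 2→3, J 3→3, parity even→odd.
Parity must change: even → odd — passes.
ΔS = 0: S: 1 → 1 — passes.
ΔL = 0, ±1 (not L=0↔0): L: 2 → 3, ΔL = +1 — passes.
ΔJ = 0, ±1 (not J=0↔0): J: 3 → 3, ΔJ = +0 — passes.
All four E1 rules are satisfied.

allowed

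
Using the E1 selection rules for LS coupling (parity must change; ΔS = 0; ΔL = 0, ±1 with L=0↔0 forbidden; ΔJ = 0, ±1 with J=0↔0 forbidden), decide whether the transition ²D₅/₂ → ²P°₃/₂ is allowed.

Reading off the term symbols: S 1/2→1/2, L 2→1, J 5/2→3/2, parity even→odd.
Parity must change: even → odd — ✓.
ΔS = 0: S: 1/2 → 1/2 — ✓.
ΔL = 0, ±1 (not L=0↔0): L: 2 → 1, ΔL = -1 — ✓.
ΔJ = 0, ±1 (not J=0↔0): J: 5/2 → 3/2, ΔJ = -1 — ✓.
All four E1 rules are satisfied.

allowed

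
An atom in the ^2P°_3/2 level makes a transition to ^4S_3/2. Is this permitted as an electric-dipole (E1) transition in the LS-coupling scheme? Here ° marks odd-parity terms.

Initial level: S=1/2, L=1, J=3/2, parity odd. Final level: S=3/2, L=0, J=3/2, parity even.
Parity must change: odd → even — ✓.
ΔS = 0: S: 1/2 → 3/2 — ✗.
ΔL = 0, ±1 (not L=0↔0): L: 1 → 0, ΔL = -1 — ✓.
ΔJ = 0, ±1 (not J=0↔0): J: 3/2 → 3/2, ΔJ = +0 — ✓.
Rule(s) violated: ΔS.

forbidden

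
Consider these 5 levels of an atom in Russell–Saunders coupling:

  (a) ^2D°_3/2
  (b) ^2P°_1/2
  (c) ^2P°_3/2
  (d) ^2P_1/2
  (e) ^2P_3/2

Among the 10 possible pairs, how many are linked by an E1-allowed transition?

(a)–(b): forbidden (parity).
(a)–(c): forbidden (parity).
(a)–(d): allowed.
(a)–(e): allowed.
(b)–(c): forbidden (parity).
(b)–(d): allowed.
(b)–(e): allowed.
(c)–(d): allowed.
(c)–(e): allowed.
(d)–(e): forbidden (parity).
Allowed pairs: 6 of 10.

6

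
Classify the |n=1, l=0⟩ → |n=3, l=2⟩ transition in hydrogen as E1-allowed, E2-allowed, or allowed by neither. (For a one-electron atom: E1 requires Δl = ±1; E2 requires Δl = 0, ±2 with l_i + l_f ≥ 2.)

Δl = 2 − 0 = +2; l_i + l_f = 2.
E1 (Δl = ±1): not satisfied.
E2 (Δl = 0,±2, l_i+l_f ≥ 2): satisfied.

E2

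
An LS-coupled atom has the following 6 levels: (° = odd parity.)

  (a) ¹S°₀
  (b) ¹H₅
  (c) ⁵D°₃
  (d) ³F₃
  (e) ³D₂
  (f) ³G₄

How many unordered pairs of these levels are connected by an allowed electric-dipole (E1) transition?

(a)–(b): forbidden (ΔL, ΔJ).
(a)–(c): forbidden (parity, ΔS, ΔL, ΔJ).
(a)–(d): forbidden (ΔS, ΔL, ΔJ).
(a)–(e): forbidden (ΔS, ΔL, ΔJ).
(a)–(f): forbidden (ΔS, ΔL, ΔJ).
(b)–(c): forbidden (ΔS, ΔL, ΔJ).
(b)–(d): forbidden (parity, ΔS, ΔL, ΔJ).
(b)–(e): forbidden (parity, ΔS, ΔL, ΔJ).
(b)–(f): forbidden (parity, ΔS).
(c)–(d): forbidden (ΔS).
(c)–(e): forbidden (ΔS).
(c)–(f): forbidden (ΔS, ΔL).
(d)–(e): forbidden (parity).
(d)–(f): forbidden (parity).
(e)–(f): forbidden (parity, ΔL, ΔJ).
Allowed pairs: 0 of 15.

0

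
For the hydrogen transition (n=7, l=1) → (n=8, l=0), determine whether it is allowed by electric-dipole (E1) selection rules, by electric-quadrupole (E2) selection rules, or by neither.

E1

Δl = 0 − 1 = -1; l_i + l_f = 1.
E1 (Δl = ±1): satisfied.
E2 (Δl = 0,±2, l_i+l_f ≥ 2): not satisfied.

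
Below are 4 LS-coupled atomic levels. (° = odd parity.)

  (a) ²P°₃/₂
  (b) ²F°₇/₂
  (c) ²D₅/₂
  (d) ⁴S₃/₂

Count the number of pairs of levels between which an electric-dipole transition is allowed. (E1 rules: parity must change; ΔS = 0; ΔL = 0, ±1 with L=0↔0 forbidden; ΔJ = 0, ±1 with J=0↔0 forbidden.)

(a)–(b): forbidden (parity, ΔL, ΔJ).
(a)–(c): allowed.
(a)–(d): forbidden (ΔS).
(b)–(c): allowed.
(b)–(d): forbidden (ΔS, ΔL, ΔJ).
(c)–(d): forbidden (parity, ΔS, ΔL).
Allowed pairs: 2 of 6.

2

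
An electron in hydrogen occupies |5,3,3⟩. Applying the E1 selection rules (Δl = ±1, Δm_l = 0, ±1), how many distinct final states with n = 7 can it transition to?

4

E1 requires Δl = ±1, so l_f ∈ {2, 4}; with 0 ≤ l_f ≤ n_f−1 = 6, the allowed l_f values are {2, 4}.
For l_f = 2: m_f ∈ {m_i−1, m_i, m_i+1} ∩ [−2, 2] = {2} → 1 state.
For l_f = 4: m_f ∈ {m_i−1, m_i, m_i+1} ∩ [−4, 4] = {2, 3, 4} → 3 states.
Total: 4.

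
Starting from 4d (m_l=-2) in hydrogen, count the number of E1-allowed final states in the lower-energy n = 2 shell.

E1 requires Δl = ±1, so l_f ∈ {1, 3}; with 0 ≤ l_f ≤ n_f−1 = 1, the allowed l_f values are {1}.
For l_f = 1: m_f ∈ {m_i−1, m_i, m_i+1} ∩ [−1, 1] = {-1} → 1 state.
Total: 1.

1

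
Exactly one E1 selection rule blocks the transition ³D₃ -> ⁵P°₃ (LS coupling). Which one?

the ΔS = 0 rule

Initial level: S=1, L=2, J=3, parity even. Final level: S=2, L=1, J=3, parity odd.
Parity must change: even → odd — ✓.
ΔS = 0: S: 1 → 2 — ✗.
ΔL = 0, ±1 (not L=0↔0): L: 2 → 1, ΔL = -1 — ✓.
ΔJ = 0, ±1 (not J=0↔0): J: 3 → 3, ΔJ = +0 — ✓.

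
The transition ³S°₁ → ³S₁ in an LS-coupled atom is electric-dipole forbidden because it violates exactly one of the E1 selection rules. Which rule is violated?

Initial level: S=1, L=0, J=1, parity odd. Final level: S=1, L=0, J=1, parity even.
Parity must change: odd → even — ok.
ΔS = 0: S: 1 → 1 — ok.
ΔL = 0, ±1 (not L=0↔0): L: 0 → 0, ΔL = +0 — fails.
ΔJ = 0, ±1 (not J=0↔0): J: 1 → 1, ΔJ = +0 — ok.

the L=0 ↔ L=0 exclusion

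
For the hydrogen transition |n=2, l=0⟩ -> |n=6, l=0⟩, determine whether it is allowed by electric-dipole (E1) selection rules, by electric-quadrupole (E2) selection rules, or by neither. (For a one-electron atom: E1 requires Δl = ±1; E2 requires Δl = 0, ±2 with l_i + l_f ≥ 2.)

neither

Δl = 0 − 0 = +0; l_i + l_f = 0.
E1 (Δl = ±1): not satisfied.
E2 (Δl = 0,±2, l_i+l_f ≥ 2): not satisfied.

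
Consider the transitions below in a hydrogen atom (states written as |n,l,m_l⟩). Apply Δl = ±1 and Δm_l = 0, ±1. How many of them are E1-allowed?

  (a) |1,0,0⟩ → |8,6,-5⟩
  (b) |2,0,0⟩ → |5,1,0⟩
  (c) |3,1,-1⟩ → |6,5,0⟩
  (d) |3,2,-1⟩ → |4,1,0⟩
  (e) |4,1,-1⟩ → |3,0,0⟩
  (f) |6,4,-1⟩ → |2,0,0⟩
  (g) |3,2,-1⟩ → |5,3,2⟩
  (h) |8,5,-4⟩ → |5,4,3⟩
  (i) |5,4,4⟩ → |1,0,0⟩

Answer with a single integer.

(a) forbidden — Δl = +6 (E1 requires Δl = ±1); Δm_l = -5 (E1 requires Δm_l = 0, ±1)
(b) allowed
(c) forbidden — Δl = +4 (E1 requires Δl = ±1)
(d) allowed
(e) allowed
(f) forbidden — Δl = -4 (E1 requires Δl = ±1)
(g) forbidden — Δm_l = +3 (E1 requires Δm_l = 0, ±1)
(h) forbidden — Δm_l = +7 (E1 requires Δm_l = 0, ±1)
(i) forbidden — Δl = -4 (E1 requires Δl = ±1); Δm_l = -4 (E1 requires Δm_l = 0, ±1)
Total allowed: 3 of 9.

3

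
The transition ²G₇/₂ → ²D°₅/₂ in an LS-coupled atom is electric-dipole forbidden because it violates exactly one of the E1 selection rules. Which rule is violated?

the ΔL = 0, ±1 rule

Reading off the term symbols: S 1/2→1/2, L 4→2, J 7/2→5/2, parity even→odd.
ΔL = 0, ±1 (not L=0↔0): L: 4 → 2, ΔL = -2 — ✗.
ΔS = 0: S: 1/2 → 1/2 — ✓.
ΔJ = 0, ±1 (not J=0↔0): J: 7/2 → 5/2, ΔJ = -1 — ✓.
Parity must change: even → odd — ✓.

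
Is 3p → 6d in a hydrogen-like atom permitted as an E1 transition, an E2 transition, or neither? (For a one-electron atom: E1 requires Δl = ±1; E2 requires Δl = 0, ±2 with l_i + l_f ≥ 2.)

Δl = 2 − 1 = +1; l_i + l_f = 3.
E1 (Δl = ±1): satisfied.
E2 (Δl = 0,±2, l_i+l_f ≥ 2): not satisfied.

E1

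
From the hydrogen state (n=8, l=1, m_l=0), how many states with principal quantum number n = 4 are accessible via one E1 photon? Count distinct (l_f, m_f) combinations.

E1 requires Δl = ±1, so l_f ∈ {0, 2}; with 0 ≤ l_f ≤ n_f−1 = 3, the allowed l_f values are {0, 2}.
For l_f = 0: m_f ∈ {m_i−1, m_i, m_i+1} ∩ [−0, 0] = {0} → 1 state.
For l_f = 2: m_f ∈ {m_i−1, m_i, m_i+1} ∩ [−2, 2] = {-1, 0, 1} → 3 states.
Total: 4.

4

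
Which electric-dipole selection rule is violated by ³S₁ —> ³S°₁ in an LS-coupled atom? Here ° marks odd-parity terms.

Reading off the term symbols: S 1→1, L 0→0, J 1→1, parity even→odd.
Parity must change: even → odd — passes.
ΔS = 0: S: 1 → 1 — passes.
ΔL = 0, ±1 (not L=0↔0): L: 0 → 0, ΔL = +0 — fails.
ΔJ = 0, ±1 (not J=0↔0): J: 1 → 1, ΔJ = +0 — passes.

the L=0 ↔ L=0 exclusion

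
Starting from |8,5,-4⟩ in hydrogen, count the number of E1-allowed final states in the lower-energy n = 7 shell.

5

E1 requires Δl = ±1, so l_f ∈ {4, 6}; with 0 ≤ l_f ≤ n_f−1 = 6, the allowed l_f values are {4, 6}.
For l_f = 4: m_f ∈ {m_i−1, m_i, m_i+1} ∩ [−4, 4] = {-4, -3} → 2 states.
For l_f = 6: m_f ∈ {m_i−1, m_i, m_i+1} ∩ [−6, 6] = {-5, -4, -3} → 3 states.
Total: 5.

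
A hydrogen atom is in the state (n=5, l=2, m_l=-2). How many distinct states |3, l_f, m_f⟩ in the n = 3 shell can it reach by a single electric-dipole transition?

1

E1 requires Δl = ±1, so l_f ∈ {1, 3}; with 0 ≤ l_f ≤ n_f−1 = 2, the allowed l_f values are {1}.
For l_f = 1: m_f ∈ {m_i−1, m_i, m_i+1} ∩ [−1, 1] = {-1} → 1 state.
Total: 1.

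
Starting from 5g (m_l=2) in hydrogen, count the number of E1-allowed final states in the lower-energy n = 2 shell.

0

E1 requires l_f ∈ {3, 5}, but neither lies in [0, 1], so no final state is reachable.
Total: 0.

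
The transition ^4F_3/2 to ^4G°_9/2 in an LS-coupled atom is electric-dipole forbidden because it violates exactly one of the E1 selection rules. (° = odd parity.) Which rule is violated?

the ΔJ = 0, ±1 rule

Initial level: S=3/2, L=3, J=3/2, parity even. Final level: S=3/2, L=4, J=9/2, parity odd.
ΔJ = 0, ±1 (not J=0↔0): J: 3/2 → 9/2, ΔJ = +3 — fails.
ΔS = 0: S: 3/2 → 3/2 — passes.
ΔL = 0, ±1 (not L=0↔0): L: 3 → 4, ΔL = +1 — passes.
Parity must change: even → odd — passes.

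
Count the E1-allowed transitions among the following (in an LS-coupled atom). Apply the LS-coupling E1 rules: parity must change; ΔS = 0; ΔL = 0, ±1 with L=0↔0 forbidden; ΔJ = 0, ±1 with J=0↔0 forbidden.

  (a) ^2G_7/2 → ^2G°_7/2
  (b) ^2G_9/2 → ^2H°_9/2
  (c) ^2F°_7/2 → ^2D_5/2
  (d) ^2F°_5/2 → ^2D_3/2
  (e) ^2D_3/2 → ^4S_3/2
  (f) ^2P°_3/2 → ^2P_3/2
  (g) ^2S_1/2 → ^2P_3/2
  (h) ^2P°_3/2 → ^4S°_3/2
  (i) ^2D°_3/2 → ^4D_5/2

(a) allowed
(b) allowed
(c) allowed
(d) allowed
(e) forbidden (parity, ΔS, ΔL fail)
(f) allowed
(g) forbidden (parity fails)
(h) forbidden (parity, ΔS fail)
(i) forbidden (ΔS fails)
Total allowed: 5 of 9.

5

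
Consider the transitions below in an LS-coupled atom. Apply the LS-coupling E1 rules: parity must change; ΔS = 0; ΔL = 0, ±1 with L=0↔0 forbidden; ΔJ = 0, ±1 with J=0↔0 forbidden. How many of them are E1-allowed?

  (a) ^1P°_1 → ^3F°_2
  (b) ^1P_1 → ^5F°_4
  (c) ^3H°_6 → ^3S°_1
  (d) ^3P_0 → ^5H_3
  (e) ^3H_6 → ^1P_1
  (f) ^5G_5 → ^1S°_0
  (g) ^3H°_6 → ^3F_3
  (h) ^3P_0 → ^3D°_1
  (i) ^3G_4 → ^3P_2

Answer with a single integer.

(a) forbidden (parity, ΔS, ΔL fail)
(b) forbidden (ΔS, ΔL, ΔJ fail)
(c) forbidden (parity, ΔL, ΔJ fail)
(d) forbidden (parity, ΔS, ΔL, ΔJ fail)
(e) forbidden (parity, ΔS, ΔL, ΔJ fail)
(f) forbidden (ΔS, ΔL, ΔJ fail)
(g) forbidden (ΔL, ΔJ fail)
(h) allowed
(i) forbidden (parity, ΔL, ΔJ fail)
Total allowed: 1 of 9.

1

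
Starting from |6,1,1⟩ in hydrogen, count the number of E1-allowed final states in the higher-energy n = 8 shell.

E1 requires Δl = ±1, so l_f ∈ {0, 2}; with 0 ≤ l_f ≤ n_f−1 = 7, the allowed l_f values are {0, 2}.
For l_f = 0: m_f ∈ {m_i−1, m_i, m_i+1} ∩ [−0, 0] = {0} → 1 state.
For l_f = 2: m_f ∈ {m_i−1, m_i, m_i+1} ∩ [−2, 2] = {0, 1, 2} → 3 states.
Total: 4.

4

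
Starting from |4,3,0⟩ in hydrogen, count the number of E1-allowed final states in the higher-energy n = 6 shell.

E1 requires Δl = ±1, so l_f ∈ {2, 4}; with 0 ≤ l_f ≤ n_f−1 = 5, the allowed l_f values are {2, 4}.
For l_f = 2: m_f ∈ {m_i−1, m_i, m_i+1} ∩ [−2, 2] = {-1, 0, 1} → 3 states.
For l_f = 4: m_f ∈ {m_i−1, m_i, m_i+1} ∩ [−4, 4] = {-1, 0, 1} → 3 states.
Total: 6.

6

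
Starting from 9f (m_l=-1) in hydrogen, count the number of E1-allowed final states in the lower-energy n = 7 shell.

E1 requires Δl = ±1, so l_f ∈ {2, 4}; with 0 ≤ l_f ≤ n_f−1 = 6, the allowed l_f values are {2, 4}.
For l_f = 2: m_f ∈ {m_i−1, m_i, m_i+1} ∩ [−2, 2] = {-2, -1, 0} → 3 states.
For l_f = 4: m_f ∈ {m_i−1, m_i, m_i+1} ∩ [−4, 4] = {-2, -1, 0} → 3 states.
Total: 6.

6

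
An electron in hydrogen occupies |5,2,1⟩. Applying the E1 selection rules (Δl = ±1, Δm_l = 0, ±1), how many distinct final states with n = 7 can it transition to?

E1 requires Δl = ±1, so l_f ∈ {1, 3}; with 0 ≤ l_f ≤ n_f−1 = 6, the allowed l_f values are {1, 3}.
For l_f = 1: m_f ∈ {m_i−1, m_i, m_i+1} ∩ [−1, 1] = {0, 1} → 2 states.
For l_f = 3: m_f ∈ {m_i−1, m_i, m_i+1} ∩ [−3, 3] = {0, 1, 2} → 3 states.
Total: 5.

5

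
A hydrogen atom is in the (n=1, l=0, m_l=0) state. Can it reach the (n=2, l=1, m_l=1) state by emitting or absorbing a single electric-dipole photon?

l: 0 → 1 (Δl = +1). Δl = ±1 satisfied.
m_l: 0 → 1 (Δm_l = +1). |Δm_l| ≤ 1 satisfied.
All E1 selection rules are satisfied.

allowed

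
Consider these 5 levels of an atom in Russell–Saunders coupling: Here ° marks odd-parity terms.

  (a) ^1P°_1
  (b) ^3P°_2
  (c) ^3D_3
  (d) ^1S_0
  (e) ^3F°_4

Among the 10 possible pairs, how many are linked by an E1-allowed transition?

(a)–(b): forbidden (parity, ΔS).
(a)–(c): forbidden (ΔS, ΔJ).
(a)–(d): allowed.
(a)–(e): forbidden (parity, ΔS, ΔL, ΔJ).
(b)–(c): allowed.
(b)–(d): forbidden (ΔS, ΔJ).
(b)–(e): forbidden (parity, ΔL, ΔJ).
(c)–(d): forbidden (parity, ΔS, ΔL, ΔJ).
(c)–(e): allowed.
(d)–(e): forbidden (ΔS, ΔL, ΔJ).
Allowed pairs: 3 of 10.

3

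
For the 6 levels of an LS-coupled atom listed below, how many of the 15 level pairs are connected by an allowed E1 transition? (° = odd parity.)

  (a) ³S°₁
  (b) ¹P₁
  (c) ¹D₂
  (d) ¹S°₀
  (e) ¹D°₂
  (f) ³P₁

(a)–(b): forbidden (ΔS).
(a)–(c): forbidden (ΔS, ΔL).
(a)–(d): forbidden (parity, ΔS, ΔL).
(a)–(e): forbidden (parity, ΔS, ΔL).
(a)–(f): allowed.
(b)–(c): forbidden (parity).
(b)–(d): allowed.
(b)–(e): allowed.
(b)–(f): forbidden (parity, ΔS).
(c)–(d): forbidden (ΔL, ΔJ).
(c)–(e): allowed.
(c)–(f): forbidden (parity, ΔS).
(d)–(e): forbidden (parity, ΔL, ΔJ).
(d)–(f): forbidden (ΔS).
(e)–(f): forbidden (ΔS).
Allowed pairs: 4 of 15.

4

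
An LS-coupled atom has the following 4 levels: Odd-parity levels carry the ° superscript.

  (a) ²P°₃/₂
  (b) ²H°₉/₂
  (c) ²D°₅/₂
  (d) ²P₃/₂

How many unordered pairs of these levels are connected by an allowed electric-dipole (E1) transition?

2

(a)–(b): forbidden (parity, ΔL, ΔJ).
(a)–(c): forbidden (parity).
(a)–(d): allowed.
(b)–(c): forbidden (parity, ΔL, ΔJ).
(b)–(d): forbidden (ΔL, ΔJ).
(c)–(d): allowed.
Allowed pairs: 2 of 6.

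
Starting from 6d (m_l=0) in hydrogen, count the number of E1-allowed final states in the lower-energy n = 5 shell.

6

E1 requires Δl = ±1, so l_f ∈ {1, 3}; with 0 ≤ l_f ≤ n_f−1 = 4, the allowed l_f values are {1, 3}.
For l_f = 1: m_f ∈ {m_i−1, m_i, m_i+1} ∩ [−1, 1] = {-1, 0, 1} → 3 states.
For l_f = 3: m_f ∈ {m_i−1, m_i, m_i+1} ∩ [−3, 3] = {-1, 0, 1} → 3 states.
Total: 6.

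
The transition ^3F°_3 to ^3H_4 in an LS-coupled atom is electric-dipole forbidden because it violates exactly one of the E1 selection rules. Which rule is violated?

Initial level: S=1, L=3, J=3, parity odd. Final level: S=1, L=5, J=4, parity even.
Parity must change: odd → even — ✓.
ΔS = 0: S: 1 → 1 — ✓.
ΔL = 0, ±1 (not L=0↔0): L: 3 → 5, ΔL = +2 — ✗.
ΔJ = 0, ±1 (not J=0↔0): J: 3 → 4, ΔJ = +1 — ✓.

the ΔL = 0, ±1 rule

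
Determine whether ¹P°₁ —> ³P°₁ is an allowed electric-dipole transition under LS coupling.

Initial level: S=0, L=1, J=1, parity odd. Final level: S=1, L=1, J=1, parity odd.
Parity must change: odd → odd — ✗.
ΔS = 0: S: 0 → 1 — ✗.
ΔL = 0, ±1 (not L=0↔0): L: 1 → 1, ΔL = +0 — ✓.
ΔJ = 0, ±1 (not J=0↔0): J: 1 → 1, ΔJ = +0 — ✓.
Rule(s) violated: parity, ΔS.

forbidden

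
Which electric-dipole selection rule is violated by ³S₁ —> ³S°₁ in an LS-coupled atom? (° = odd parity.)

Reading off the term symbols: S 1→1, L 0→0, J 1→1, parity even→odd.
ΔL = 0, ±1 (not L=0↔0): L: 0 → 0, ΔL = +0 — violated.
ΔJ = 0, ±1 (not J=0↔0): J: 1 → 1, ΔJ = +0 — satisfied.
Parity must change: even → odd — satisfied.
ΔS = 0: S: 1 → 1 — satisfied.

the L=0 ↔ L=0 exclusion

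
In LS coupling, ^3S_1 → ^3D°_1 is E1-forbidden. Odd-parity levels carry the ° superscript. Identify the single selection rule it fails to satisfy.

Reading off the term symbols: S 1→1, L 0→2, J 1→1, parity even→odd.
ΔJ = 0, ±1 (not J=0↔0): J: 1 → 1, ΔJ = +0 — ✓.
ΔS = 0: S: 1 → 1 — ✓.
ΔL = 0, ±1 (not L=0↔0): L: 0 → 2, ΔL = +2 — ✗.
Parity must change: even → odd — ✓.

the ΔL = 0, ±1 rule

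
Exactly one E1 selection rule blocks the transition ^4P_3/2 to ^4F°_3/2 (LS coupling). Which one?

ΔS = 0: S: 3/2 → 3/2 — ok.
ΔJ = 0, ±1 (not J=0↔0): J: 3/2 → 3/2, ΔJ = +0 — ok.
Parity must change: even → odd — ok.
ΔL = 0, ±1 (not L=0↔0): L: 1 → 3, ΔL = +2 — fails.

the ΔL = 0, ±1 rule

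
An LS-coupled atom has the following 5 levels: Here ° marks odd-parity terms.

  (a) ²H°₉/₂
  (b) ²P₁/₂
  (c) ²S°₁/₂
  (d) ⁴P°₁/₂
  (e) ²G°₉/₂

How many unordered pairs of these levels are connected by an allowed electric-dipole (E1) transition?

(a)–(b): forbidden (ΔL, ΔJ).
(a)–(c): forbidden (parity, ΔL, ΔJ).
(a)–(d): forbidden (parity, ΔS, ΔL, ΔJ).
(a)–(e): forbidden (parity).
(b)–(c): allowed.
(b)–(d): forbidden (ΔS).
(b)–(e): forbidden (ΔL, ΔJ).
(c)–(d): forbidden (parity, ΔS).
(c)–(e): forbidden (parity, ΔL, ΔJ).
(d)–(e): forbidden (parity, ΔS, ΔL, ΔJ).
Allowed pairs: 1 of 10.

1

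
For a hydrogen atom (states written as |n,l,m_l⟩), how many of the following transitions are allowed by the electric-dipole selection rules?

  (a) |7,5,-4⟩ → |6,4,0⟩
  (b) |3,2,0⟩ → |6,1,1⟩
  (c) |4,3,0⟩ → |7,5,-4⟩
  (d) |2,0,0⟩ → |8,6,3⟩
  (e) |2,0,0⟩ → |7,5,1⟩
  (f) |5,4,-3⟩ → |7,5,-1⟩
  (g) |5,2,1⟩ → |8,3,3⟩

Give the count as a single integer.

(a) forbidden — Δm_l = +4 (E1 requires Δm_l = 0, ±1)
(b) allowed
(c) forbidden — Δl = +2 (E1 requires Δl = ±1); Δm_l = -4 (E1 requires Δm_l = 0, ±1)
(d) forbidden — Δl = +6 (E1 requires Δl = ±1); Δm_l = +3 (E1 requires Δm_l = 0, ±1)
(e) forbidden — Δl = +5 (E1 requires Δl = ±1)
(f) forbidden — Δm_l = +2 (E1 requires Δm_l = 0, ±1)
(g) forbidden — Δm_l = +2 (E1 requires Δm_l = 0, ±1)
Total allowed: 1 of 7.

1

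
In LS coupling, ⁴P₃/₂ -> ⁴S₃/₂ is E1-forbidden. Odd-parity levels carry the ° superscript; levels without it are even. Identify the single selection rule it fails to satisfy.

ΔJ = 0, ±1 (not J=0↔0): J: 3/2 → 3/2, ΔJ = +0 — passes.
Parity must change: even → even — fails.
ΔS = 0: S: 3/2 → 3/2 — passes.
ΔL = 0, ±1 (not L=0↔0): L: 1 → 0, ΔL = -1 — passes.

parity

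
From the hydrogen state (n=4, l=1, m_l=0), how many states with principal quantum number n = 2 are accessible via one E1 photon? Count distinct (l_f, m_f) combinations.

E1 requires Δl = ±1, so l_f ∈ {0, 2}; with 0 ≤ l_f ≤ n_f−1 = 1, the allowed l_f values are {0}.
For l_f = 0: m_f ∈ {m_i−1, m_i, m_i+1} ∩ [−0, 0] = {0} → 1 state.
Total: 1.

1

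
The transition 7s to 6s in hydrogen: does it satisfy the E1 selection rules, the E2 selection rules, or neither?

neither

Δl = 0 − 0 = +0; l_i + l_f = 0.
E1 (Δl = ±1): not satisfied.
E2 (Δl = 0,±2, l_i+l_f ≥ 2): not satisfied.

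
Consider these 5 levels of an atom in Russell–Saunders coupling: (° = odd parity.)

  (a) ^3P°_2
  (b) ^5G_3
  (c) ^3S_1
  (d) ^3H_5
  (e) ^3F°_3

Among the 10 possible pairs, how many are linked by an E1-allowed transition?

1

(a)–(b): forbidden (ΔS, ΔL).
(a)–(c): allowed.
(a)–(d): forbidden (ΔL, ΔJ).
(a)–(e): forbidden (parity, ΔL).
(b)–(c): forbidden (parity, ΔS, ΔL, ΔJ).
(b)–(d): forbidden (parity, ΔS, ΔJ).
(b)–(e): forbidden (ΔS).
(c)–(d): forbidden (parity, ΔL, ΔJ).
(c)–(e): forbidden (ΔL, ΔJ).
(d)–(e): forbidden (ΔL, ΔJ).
Allowed pairs: 1 of 10.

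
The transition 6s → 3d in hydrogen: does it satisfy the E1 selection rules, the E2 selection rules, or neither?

E2

Δl = 2 − 0 = +2; l_i + l_f = 2.
E1 (Δl = ±1): not satisfied.
E2 (Δl = 0,±2, l_i+l_f ≥ 2): satisfied.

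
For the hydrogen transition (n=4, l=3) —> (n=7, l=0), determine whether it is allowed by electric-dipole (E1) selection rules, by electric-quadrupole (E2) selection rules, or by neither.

Δl = 0 − 3 = -3; l_i + l_f = 3.
E1 (Δl = ±1): not satisfied.
E2 (Δl = 0,±2, l_i+l_f ≥ 2): not satisfied.

neither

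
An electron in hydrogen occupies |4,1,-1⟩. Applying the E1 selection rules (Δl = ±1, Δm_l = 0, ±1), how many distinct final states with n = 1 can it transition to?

E1 requires Δl = ±1, so l_f ∈ {0, 2}; with 0 ≤ l_f ≤ n_f−1 = 0, the allowed l_f values are {0}.
For l_f = 0: m_f ∈ {m_i−1, m_i, m_i+1} ∩ [−0, 0] = {0} → 1 state.
Total: 1.

1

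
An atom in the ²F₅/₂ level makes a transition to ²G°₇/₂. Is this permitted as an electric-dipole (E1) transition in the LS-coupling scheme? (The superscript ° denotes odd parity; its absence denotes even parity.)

Parity must change: even → odd — passes.
ΔJ = 0, ±1 (not J=0↔0): J: 5/2 → 7/2, ΔJ = +1 — passes.
ΔS = 0: S: 1/2 → 1/2 — passes.
ΔL = 0, ±1 (not L=0↔0): L: 3 → 4, ΔL = +1 — passes.
All four E1 rules are satisfied.

allowed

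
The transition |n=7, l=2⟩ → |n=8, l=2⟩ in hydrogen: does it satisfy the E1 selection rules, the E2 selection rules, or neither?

Δl = 2 − 2 = +0; l_i + l_f = 4.
E1 (Δl = ±1): not satisfied.
E2 (Δl = 0,±2, l_i+l_f ≥ 2): satisfied.

E2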